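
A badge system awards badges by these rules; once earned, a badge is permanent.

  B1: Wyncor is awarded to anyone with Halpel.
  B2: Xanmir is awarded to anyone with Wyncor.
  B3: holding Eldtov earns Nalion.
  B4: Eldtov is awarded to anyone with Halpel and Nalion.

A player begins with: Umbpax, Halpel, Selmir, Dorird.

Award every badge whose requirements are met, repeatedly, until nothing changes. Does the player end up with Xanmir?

Yes

With Halpel, Wyncor is earned (B1).
With Wyncor, Xanmir is earned (B2).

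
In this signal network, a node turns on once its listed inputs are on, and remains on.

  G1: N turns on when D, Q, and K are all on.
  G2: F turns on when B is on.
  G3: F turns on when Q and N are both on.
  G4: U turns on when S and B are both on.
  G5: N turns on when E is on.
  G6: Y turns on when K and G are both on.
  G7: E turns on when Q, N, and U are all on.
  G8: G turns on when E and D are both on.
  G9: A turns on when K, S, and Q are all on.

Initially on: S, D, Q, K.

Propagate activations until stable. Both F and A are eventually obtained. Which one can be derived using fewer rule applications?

A

A: K, S, and Q are on, so A turns on (G9). [1 rule application]
F: D, Q, and K are on, so N turns on (G1). Q and N are on, so F turns on (G3). [2 rule applications]
A needs fewer.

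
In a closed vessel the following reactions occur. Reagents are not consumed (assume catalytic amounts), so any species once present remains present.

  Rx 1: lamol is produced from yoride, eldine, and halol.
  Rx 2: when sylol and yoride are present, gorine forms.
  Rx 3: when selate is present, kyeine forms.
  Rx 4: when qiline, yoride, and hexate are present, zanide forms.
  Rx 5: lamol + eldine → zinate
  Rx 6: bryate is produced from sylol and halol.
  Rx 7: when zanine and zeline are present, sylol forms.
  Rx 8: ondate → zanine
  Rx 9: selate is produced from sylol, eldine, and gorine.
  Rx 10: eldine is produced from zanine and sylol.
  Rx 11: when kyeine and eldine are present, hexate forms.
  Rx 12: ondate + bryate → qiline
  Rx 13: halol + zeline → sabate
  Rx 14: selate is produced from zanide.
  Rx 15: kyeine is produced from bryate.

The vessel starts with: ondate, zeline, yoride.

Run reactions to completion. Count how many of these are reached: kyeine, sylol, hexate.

ondate present → zanine forms (Rx 8).
zanine and zeline present → sylol forms (Rx 7).
sylol and yoride present → gorine forms (Rx 2).
zanine and sylol present → eldine forms (Rx 10).
sylol, eldine, and gorine present → selate forms (Rx 9).
selate present → kyeine forms (Rx 3).
kyeine and eldine present → hexate forms (Rx 11).
kyeine: reached.
sylol: reached.
hexate: reached.
All 3 are reached.

3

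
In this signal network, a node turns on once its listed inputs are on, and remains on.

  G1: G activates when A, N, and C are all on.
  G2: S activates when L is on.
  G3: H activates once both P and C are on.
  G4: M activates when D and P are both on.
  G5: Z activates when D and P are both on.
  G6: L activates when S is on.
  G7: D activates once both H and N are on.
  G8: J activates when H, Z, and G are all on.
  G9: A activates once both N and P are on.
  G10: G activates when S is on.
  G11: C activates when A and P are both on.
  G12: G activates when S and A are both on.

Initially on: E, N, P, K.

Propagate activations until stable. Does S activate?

No

S would need L (G2), but L never turns on.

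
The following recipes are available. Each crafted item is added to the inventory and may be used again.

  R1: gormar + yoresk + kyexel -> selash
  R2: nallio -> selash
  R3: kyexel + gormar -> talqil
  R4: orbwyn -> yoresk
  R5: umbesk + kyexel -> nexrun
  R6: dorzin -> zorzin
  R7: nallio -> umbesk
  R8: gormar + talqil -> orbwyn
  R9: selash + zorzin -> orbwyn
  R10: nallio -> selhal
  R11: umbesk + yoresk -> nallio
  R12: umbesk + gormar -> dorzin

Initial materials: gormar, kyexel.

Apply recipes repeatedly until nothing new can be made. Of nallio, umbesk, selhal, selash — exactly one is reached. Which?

Using R3, kyexel and gormar make talqil.
Using R8, gormar and talqil make orbwyn.
Using R4, orbwyn makes yoresk.
Using R1, gormar, yoresk, and kyexel make selash.
nallio would need umbesk and yoresk (R11), but umbesk is never obtained. umbesk would need nallio (R7), but nallio is never obtained. selhal would need nallio (R10), but nallio is never obtained.

selash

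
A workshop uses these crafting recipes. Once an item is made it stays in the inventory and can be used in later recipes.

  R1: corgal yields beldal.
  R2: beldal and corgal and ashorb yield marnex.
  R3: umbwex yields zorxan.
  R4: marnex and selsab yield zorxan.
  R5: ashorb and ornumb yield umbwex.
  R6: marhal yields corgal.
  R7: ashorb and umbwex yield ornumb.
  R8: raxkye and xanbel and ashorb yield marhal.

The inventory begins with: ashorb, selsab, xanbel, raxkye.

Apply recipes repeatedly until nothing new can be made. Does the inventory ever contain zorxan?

raxkye and xanbel and ashorb → marhal (R8).
Using R6, marhal makes corgal.
Using R1, corgal makes beldal.
beldal and corgal and ashorb → marnex (R2).
marnex and selsab → zorxan (R4).

Yes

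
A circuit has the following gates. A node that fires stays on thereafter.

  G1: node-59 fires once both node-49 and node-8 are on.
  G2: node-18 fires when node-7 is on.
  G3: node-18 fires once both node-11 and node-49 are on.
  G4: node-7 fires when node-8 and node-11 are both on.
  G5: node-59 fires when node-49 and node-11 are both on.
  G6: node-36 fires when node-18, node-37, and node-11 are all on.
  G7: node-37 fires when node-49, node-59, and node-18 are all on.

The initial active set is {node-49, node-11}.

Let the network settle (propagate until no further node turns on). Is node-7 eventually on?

No

node-7 would need node-8 and node-11 (G4), but node-8 never turns on.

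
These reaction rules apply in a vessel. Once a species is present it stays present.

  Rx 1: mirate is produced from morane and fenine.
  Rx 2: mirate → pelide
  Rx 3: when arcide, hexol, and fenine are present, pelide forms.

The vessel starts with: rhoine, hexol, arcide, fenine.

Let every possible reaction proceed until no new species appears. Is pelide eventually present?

Yes

arcide, hexol, and fenine present → pelide forms (Rx 3).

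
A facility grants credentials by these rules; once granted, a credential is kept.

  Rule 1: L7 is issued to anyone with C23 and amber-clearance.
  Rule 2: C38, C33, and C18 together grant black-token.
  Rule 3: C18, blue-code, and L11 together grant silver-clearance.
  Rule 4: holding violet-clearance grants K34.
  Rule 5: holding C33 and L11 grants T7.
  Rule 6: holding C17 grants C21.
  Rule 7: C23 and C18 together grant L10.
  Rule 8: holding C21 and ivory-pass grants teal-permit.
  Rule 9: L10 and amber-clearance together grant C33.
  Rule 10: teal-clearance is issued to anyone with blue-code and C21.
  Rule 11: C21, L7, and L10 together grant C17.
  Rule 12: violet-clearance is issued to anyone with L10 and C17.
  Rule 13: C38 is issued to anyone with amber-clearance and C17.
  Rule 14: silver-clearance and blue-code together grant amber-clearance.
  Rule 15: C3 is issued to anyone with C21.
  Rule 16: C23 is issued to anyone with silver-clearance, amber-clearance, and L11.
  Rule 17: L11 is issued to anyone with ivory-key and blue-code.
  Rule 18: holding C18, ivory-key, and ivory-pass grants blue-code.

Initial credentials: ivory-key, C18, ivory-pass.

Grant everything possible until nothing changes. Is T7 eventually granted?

Holding C18, ivory-key, and ivory-pass grants blue-code (Rule 18).
Holding ivory-key and blue-code grants L11 (Rule 17).
Holding C18, blue-code, and L11 grants silver-clearance (Rule 3).
Holding silver-clearance and blue-code grants amber-clearance (Rule 14).
Holding silver-clearance, amber-clearance, and L11 grants C23 (Rule 16).
Holding C23 and C18 grants L10 (Rule 7).
Holding L10 and amber-clearance grants C33 (Rule 9).
Holding C33 and L11 grants T7 (Rule 5).

Yes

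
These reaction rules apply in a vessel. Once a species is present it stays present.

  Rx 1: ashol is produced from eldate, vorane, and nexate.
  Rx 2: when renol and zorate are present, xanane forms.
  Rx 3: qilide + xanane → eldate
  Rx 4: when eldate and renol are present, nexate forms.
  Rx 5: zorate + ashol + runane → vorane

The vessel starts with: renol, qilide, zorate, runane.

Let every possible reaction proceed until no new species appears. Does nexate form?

Yes

renol and zorate present → xanane forms (Rx 2).
qilide and xanane present → eldate forms (Rx 3).
eldate and renol present → nexate forms (Rx 4).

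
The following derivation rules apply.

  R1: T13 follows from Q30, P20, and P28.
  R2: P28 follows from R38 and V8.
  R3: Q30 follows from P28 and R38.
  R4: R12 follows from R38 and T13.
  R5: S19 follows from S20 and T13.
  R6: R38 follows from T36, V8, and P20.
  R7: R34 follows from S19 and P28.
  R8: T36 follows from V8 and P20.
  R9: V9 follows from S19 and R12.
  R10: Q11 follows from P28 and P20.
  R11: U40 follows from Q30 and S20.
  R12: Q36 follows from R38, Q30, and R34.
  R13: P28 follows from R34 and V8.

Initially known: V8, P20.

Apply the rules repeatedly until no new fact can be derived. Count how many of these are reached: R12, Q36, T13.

From V8 and P20, R8 gives T36.
T36, V8, and P20 hold, so R38 follows (R6).
From R38 and V8, R2 gives P28.
From P28 and R38, R3 gives Q30.
Q30, P20, and P28 hold, so T13 follows (R1).
From R38 and T13, R4 gives R12.
R12: reached.
Q36 would need R38, Q30, and R34 (R12), but R34 is never established.
T13: reached.
Reached: R12 and T13 — 2 of the 3.

2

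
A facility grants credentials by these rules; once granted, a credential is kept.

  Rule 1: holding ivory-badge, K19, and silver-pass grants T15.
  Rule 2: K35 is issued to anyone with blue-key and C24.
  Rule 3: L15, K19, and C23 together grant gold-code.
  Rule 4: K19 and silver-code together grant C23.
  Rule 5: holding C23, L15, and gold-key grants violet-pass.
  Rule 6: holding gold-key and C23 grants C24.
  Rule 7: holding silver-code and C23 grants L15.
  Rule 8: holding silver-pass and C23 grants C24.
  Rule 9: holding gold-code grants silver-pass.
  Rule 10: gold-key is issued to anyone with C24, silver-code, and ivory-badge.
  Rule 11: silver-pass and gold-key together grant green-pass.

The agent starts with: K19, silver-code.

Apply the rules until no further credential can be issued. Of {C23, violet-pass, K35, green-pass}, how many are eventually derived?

1

Holding K19 and silver-code grants C23 (Rule 4).
C23: reached.
violet-pass would need C23, L15, and gold-key (Rule 5), but gold-key is never granted.
K35 would need blue-key and C24 (Rule 2), but blue-key is never granted.
green-pass would need silver-pass and gold-key (Rule 11), but gold-key is never granted.
Reached: C23 — 1 of the 4.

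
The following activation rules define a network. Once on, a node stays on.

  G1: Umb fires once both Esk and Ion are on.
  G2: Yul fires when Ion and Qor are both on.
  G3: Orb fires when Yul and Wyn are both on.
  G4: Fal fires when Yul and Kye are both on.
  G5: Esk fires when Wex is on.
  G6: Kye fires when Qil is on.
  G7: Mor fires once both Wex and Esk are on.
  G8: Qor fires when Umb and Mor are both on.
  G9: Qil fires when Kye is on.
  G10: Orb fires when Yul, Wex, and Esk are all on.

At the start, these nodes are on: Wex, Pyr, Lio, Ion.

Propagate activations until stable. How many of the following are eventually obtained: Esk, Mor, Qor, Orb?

Wex is on, so Esk fires (G5).
G1: Esk and Ion on → Umb on.
Wex and Esk are on, so Mor fires (G7).
Umb and Mor are on, so Qor fires (G8).
Ion and Qor are on, so Yul fires (G2).
G10: Yul, Wex, and Esk on → Orb on.
Esk: reached.
Mor: reached.
Qor: reached.
Orb: reached.
All 4 are reached.

4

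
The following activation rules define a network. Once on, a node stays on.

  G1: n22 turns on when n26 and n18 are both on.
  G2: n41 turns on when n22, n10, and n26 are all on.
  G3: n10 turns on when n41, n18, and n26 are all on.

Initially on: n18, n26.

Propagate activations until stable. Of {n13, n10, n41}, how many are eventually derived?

No rule produces n13, and it is not given.
n10 would need n41, n18, and n26 (G3), but n41 never turns on.
n41 would need n22, n10, and n26 (G2), but n10 never turns on.
None of the 3 are reached.

0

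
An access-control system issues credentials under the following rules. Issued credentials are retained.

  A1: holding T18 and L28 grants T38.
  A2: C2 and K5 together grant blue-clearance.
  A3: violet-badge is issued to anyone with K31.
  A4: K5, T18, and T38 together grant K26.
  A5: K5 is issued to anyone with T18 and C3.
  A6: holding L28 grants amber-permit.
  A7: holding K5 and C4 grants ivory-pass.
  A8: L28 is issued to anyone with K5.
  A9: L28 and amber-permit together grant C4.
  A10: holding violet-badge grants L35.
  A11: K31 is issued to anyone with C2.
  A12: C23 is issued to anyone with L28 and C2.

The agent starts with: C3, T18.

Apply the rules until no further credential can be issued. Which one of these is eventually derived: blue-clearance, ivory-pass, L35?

Holding T18 and C3 grants K5 (A5).
Holding K5 grants L28 (A8).
Holding L28 grants amber-permit (A6).
Holding L28 and amber-permit grants C4 (A9).
Holding K5 and C4 grants ivory-pass (A7).
blue-clearance would need C2 and K5 (A2), but C2 is never granted. L35 would need violet-badge (A10), but violet-badge is never granted.

ivory-pass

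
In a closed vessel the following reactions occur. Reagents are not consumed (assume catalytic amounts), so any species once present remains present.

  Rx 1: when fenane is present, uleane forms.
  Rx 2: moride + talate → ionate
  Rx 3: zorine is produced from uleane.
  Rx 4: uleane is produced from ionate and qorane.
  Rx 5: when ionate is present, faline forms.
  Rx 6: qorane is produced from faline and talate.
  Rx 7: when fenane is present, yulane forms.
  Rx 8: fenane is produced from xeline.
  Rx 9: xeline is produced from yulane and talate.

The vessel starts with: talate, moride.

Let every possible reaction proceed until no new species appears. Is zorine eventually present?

moride and talate present → ionate forms (Rx 2).
ionate present → faline forms (Rx 5).
faline and talate present → qorane forms (Rx 6).
ionate and qorane present → uleane forms (Rx 4).
uleane present → zorine forms (Rx 3).

Yes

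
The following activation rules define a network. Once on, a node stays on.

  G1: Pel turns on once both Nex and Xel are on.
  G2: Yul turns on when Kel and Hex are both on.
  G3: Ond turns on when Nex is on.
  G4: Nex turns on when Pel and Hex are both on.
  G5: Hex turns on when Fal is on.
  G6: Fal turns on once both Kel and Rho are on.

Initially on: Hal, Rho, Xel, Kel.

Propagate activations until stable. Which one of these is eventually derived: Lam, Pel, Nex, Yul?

Kel and Rho are on, so Fal turns on (G6).
Fal is on, so Hex turns on (G5).
G2: Kel and Hex on → Yul on.
Nex would need Pel and Hex (G4), but Pel never turns on. No rule produces Lam, and it is not given. Pel would need Nex and Xel (G1), but Nex never turns on.

Yul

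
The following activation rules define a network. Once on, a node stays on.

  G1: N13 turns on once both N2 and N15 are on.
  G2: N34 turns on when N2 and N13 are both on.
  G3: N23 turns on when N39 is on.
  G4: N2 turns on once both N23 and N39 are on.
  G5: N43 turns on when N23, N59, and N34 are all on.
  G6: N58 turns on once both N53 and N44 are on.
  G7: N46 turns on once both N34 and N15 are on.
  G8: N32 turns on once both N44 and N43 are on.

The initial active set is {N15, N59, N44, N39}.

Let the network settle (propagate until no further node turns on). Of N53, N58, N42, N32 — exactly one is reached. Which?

N32

N39 is on, so N23 turns on (G3).
G4: N23 and N39 on → N2 on.
G1: N2 and N15 on → N13 on.
G2: N2 and N13 on → N34 on.
G5: N23, N59, and N34 on → N43 on.
N44 and N43 are on, so N32 turns on (G8).
N58 would need N53 and N44 (G6), but N53 never turns on. No rule produces N42, and it is not given. No rule produces N53, and it is not given.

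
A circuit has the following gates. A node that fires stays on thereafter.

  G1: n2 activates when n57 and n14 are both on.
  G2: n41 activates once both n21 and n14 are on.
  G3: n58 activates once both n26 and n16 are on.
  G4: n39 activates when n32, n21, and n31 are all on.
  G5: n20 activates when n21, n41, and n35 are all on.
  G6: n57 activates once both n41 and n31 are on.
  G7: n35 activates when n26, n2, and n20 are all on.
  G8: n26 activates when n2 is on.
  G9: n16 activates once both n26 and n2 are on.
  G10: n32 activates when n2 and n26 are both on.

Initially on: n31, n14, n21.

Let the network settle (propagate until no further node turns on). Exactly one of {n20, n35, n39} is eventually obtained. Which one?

G2: n21 and n14 on → n41 on.
G6: n41 and n31 on → n57 on.
n57 and n14 are on, so n2 activates (G1).
n2 is on, so n26 activates (G8).
G10: n2 and n26 on → n32 on.
G4: n32, n21, and n31 on → n39 on.
n20 would need n21, n41, and n35 (G5), but n35 never turns on. n35 would need n26, n2, and n20 (G7), but n20 never turns on.

n39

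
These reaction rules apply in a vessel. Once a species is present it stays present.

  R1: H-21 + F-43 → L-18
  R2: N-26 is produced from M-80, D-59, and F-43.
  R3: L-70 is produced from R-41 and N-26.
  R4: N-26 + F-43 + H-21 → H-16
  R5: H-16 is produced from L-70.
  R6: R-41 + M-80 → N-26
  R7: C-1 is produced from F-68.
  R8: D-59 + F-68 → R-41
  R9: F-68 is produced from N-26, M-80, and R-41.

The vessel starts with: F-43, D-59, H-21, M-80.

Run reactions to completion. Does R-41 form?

R-41 would need D-59 and F-68 (R8), but F-68 never forms.

No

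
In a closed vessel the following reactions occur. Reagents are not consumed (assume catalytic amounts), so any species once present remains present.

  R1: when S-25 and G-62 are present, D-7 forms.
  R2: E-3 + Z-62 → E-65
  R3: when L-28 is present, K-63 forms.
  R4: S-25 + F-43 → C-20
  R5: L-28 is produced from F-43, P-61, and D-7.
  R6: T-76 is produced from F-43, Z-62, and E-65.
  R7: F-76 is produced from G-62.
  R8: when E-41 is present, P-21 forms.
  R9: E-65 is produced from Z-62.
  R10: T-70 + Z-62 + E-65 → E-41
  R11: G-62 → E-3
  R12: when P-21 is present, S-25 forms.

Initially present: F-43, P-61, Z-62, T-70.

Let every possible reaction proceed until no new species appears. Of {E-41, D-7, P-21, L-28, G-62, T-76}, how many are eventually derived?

3

Z-62 present → E-65 forms (R9).
T-70, Z-62, and E-65 present → E-41 forms (R10).
F-43, Z-62, and E-65 present → T-76 forms (R6).
E-41 present → P-21 forms (R8).
E-41: reached.
D-7 would need S-25 and G-62 (R1), but G-62 never forms.
P-21: reached.
L-28 would need F-43, P-61, and D-7 (R5), but D-7 never forms.
No rule produces G-62, and it is not given.
T-76: reached.
Reached: E-41, P-21, and T-76 — 3 of the 6.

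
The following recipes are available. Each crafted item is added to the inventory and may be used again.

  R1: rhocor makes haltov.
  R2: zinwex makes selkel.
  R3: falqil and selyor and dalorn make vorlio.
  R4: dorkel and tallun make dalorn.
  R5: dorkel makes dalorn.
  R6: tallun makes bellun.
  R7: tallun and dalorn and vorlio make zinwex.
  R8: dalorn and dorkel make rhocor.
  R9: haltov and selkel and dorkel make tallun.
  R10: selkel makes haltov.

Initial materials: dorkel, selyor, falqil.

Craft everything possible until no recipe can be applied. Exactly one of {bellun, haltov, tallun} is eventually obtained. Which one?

haltov

Using R5, dorkel makes dalorn.
Using R8, dalorn and dorkel make rhocor.
rhocor → haltov (R1).
tallun would need haltov, selkel, and dorkel (R9), but selkel is never obtained. bellun would need tallun (R6), but tallun is never obtained.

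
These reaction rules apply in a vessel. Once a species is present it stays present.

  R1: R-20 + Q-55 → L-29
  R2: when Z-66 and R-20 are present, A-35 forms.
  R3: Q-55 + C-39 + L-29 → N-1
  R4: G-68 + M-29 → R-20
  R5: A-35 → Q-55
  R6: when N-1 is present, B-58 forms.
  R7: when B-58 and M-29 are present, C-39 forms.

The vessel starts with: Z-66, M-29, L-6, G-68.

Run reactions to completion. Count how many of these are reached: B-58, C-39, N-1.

0

B-58 would need N-1 (R6), but N-1 never forms.
C-39 would need B-58 and M-29 (R7), but B-58 never forms.
N-1 would need Q-55, C-39, and L-29 (R3), but C-39 never forms.
None of the 3 are reached.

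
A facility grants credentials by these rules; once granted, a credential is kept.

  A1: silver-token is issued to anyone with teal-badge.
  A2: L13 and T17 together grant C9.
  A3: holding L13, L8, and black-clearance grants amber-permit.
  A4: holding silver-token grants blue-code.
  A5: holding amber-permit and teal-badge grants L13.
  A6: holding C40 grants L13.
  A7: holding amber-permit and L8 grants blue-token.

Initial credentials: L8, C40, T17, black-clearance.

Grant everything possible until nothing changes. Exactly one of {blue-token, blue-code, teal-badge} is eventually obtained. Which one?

blue-token

Holding C40 grants L13 (A6).
Holding L13, L8, and black-clearance grants amber-permit (A3).
Holding amber-permit and L8 grants blue-token (A7).
blue-code would need silver-token (A4), but silver-token is never granted. No rule produces teal-badge, and it is not given.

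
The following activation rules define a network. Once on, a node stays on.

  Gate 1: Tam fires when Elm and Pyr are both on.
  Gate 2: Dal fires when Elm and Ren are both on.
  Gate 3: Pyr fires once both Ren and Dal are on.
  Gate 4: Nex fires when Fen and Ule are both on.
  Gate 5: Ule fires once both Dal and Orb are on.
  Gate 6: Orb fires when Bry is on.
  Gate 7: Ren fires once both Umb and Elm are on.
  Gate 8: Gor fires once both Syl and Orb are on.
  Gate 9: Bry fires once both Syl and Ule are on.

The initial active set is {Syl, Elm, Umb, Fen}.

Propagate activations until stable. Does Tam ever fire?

Gate 7: Umb and Elm on → Ren on.
Gate 2: Elm and Ren on → Dal on.
Ren and Dal are on, so Pyr fires (Gate 3).
Elm and Pyr are on, so Tam fires (Gate 1).

Yes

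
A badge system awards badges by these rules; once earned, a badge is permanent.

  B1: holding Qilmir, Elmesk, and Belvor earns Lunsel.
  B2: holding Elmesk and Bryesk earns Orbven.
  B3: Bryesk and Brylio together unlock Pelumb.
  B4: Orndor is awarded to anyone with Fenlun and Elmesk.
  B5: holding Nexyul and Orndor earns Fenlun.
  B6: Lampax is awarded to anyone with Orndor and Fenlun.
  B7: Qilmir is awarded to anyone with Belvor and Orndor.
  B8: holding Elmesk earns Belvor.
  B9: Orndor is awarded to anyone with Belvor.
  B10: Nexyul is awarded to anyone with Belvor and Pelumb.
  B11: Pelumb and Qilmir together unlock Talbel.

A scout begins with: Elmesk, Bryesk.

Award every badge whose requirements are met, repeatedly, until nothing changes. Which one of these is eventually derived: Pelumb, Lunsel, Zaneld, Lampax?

Lunsel

With Elmesk, Belvor is earned (B8).
With Belvor, Orndor is earned (B9).
With Belvor and Orndor, Qilmir is earned (B7).
With Qilmir, Elmesk, and Belvor, Lunsel is earned (B1).
No rule produces Zaneld, and it is not given. Pelumb would need Bryesk and Brylio (B3), but Brylio is never earned. Lampax would need Orndor and Fenlun (B6), but Fenlun is never earned.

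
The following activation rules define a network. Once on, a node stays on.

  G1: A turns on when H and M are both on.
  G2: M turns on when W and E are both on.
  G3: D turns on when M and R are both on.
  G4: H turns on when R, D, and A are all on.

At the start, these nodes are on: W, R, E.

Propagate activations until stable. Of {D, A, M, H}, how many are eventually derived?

W and E are on, so M turns on (G2).
M and R are on, so D turns on (G3).
D: reached.
A would need H and M (G1), but H never turns on.
M: reached.
H would need R, D, and A (G4), but A never turns on.
Reached: D and M — 2 of the 4.

2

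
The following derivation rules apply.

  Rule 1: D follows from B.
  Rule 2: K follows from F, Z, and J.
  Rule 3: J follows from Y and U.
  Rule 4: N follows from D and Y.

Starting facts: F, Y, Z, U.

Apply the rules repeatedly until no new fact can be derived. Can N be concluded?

No

N would need D and Y (Rule 4), but D is never established.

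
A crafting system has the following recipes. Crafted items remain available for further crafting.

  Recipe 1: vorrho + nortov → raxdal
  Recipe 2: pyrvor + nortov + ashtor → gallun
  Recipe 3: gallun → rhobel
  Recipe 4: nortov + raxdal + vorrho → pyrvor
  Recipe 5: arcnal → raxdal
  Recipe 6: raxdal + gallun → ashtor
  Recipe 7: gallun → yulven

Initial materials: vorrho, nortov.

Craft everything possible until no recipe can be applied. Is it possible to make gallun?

gallun would need pyrvor, nortov, and ashtor (Recipe 2), but ashtor is never obtained.

No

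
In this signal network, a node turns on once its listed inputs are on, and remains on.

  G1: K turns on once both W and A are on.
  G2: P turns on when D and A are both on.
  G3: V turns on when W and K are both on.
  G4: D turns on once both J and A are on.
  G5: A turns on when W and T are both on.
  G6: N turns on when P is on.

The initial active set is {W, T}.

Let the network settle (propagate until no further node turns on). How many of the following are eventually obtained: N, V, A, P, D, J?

W and T are on, so A turns on (G5).
G1: W and A on → K on.
G3: W and K on → V on.
N would need P (G6), but P never turns on.
V: reached.
A: reached.
P would need D and A (G2), but D never turns on.
D would need J and A (G4), but J never turns on.
No rule produces J, and it is not given.
Reached: V and A — 2 of the 6.

2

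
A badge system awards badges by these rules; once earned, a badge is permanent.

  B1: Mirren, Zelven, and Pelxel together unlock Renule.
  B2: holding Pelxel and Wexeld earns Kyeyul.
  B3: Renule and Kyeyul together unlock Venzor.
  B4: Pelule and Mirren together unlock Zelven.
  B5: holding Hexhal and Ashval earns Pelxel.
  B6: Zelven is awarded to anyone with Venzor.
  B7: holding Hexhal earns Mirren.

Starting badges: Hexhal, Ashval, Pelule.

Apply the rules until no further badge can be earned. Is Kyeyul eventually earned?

No

Kyeyul would need Pelxel and Wexeld (B2), but Wexeld is never earned.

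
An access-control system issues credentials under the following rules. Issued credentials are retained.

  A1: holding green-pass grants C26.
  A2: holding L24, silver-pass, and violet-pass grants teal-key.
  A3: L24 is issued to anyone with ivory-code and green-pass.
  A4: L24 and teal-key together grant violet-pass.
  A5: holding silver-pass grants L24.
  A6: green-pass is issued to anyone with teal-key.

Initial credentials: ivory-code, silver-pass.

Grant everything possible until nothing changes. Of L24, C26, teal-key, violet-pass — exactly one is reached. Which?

L24

Holding silver-pass grants L24 (A5).
C26 would need green-pass (A1), but green-pass is never granted. teal-key would need L24, silver-pass, and violet-pass (A2), but violet-pass is never granted. violet-pass would need L24 and teal-key (A4), but teal-key is never granted.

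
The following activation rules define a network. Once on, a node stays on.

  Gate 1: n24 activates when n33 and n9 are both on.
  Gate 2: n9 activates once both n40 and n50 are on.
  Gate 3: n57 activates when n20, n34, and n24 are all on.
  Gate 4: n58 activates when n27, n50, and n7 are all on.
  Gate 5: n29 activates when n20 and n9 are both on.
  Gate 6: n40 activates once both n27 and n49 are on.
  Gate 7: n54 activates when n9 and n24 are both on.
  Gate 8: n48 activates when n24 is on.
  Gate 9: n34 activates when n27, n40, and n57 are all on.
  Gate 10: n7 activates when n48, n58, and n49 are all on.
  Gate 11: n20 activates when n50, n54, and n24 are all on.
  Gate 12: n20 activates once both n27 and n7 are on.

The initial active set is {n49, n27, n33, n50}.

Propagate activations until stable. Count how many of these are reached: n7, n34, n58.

0

n7 would need n48, n58, and n49 (Gate 10), but n58 never turns on.
n34 would need n27, n40, and n57 (Gate 9), but n57 never turns on.
n58 would need n27, n50, and n7 (Gate 4), but n7 never turns on.
None of the 3 are reached.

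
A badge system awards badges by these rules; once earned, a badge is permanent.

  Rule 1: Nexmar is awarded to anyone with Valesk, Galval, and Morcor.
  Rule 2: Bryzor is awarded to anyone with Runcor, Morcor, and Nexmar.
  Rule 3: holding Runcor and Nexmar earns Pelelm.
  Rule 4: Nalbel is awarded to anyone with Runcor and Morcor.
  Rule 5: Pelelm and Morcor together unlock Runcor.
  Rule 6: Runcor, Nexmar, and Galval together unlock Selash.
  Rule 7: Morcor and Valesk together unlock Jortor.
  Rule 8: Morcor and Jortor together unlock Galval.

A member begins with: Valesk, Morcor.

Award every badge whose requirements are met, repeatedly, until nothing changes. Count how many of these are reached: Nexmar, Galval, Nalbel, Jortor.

3

With Morcor and Valesk, Jortor is earned (Rule 7).
With Morcor and Jortor, Galval is earned (Rule 8).
With Valesk, Galval, and Morcor, Nexmar is earned (Rule 1).
Nexmar: reached.
Galval: reached.
Nalbel would need Runcor and Morcor (Rule 4), but Runcor is never earned.
Jortor: reached.
Reached: Nexmar, Galval, and Jortor — 3 of the 4.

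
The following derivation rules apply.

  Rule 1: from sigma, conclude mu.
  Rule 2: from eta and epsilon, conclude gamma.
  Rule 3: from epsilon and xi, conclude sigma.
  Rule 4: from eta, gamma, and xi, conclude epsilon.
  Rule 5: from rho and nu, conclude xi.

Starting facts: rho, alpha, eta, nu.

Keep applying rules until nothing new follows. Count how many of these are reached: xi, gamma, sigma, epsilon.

1

rho and nu hold, so xi follows (Rule 5).
xi: reached.
gamma would need eta and epsilon (Rule 2), but epsilon is never established.
sigma would need epsilon and xi (Rule 3), but epsilon is never established.
epsilon would need eta, gamma, and xi (Rule 4), but gamma is never established.
Reached: xi — 1 of the 4.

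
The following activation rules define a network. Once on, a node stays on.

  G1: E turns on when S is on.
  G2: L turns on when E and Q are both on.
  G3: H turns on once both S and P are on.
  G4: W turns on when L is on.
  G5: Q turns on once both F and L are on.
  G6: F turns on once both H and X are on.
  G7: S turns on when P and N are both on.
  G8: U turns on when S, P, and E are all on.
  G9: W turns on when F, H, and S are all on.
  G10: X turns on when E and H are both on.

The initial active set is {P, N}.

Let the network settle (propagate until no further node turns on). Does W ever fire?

Yes

G7: P and N on → S on.
S is on, so E turns on (G1).
S and P are on, so H turns on (G3).
G10: E and H on → X on.
H and X are on, so F turns on (G6).
F, H, and S are on, so W turns on (G9).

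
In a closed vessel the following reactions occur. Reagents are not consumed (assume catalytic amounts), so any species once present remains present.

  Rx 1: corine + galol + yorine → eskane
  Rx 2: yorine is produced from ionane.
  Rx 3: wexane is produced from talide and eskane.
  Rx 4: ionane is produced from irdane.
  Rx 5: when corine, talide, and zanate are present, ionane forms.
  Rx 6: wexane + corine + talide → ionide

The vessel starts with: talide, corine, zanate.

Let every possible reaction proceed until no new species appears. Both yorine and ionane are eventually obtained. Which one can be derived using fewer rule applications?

ionane

ionane: corine, talide, and zanate present → ionane forms (Rx 5). [1 rule application]
yorine: corine, talide, and zanate present → ionane forms (Rx 5). ionane present → yorine forms (Rx 2). [2 rule applications]
ionane needs fewer.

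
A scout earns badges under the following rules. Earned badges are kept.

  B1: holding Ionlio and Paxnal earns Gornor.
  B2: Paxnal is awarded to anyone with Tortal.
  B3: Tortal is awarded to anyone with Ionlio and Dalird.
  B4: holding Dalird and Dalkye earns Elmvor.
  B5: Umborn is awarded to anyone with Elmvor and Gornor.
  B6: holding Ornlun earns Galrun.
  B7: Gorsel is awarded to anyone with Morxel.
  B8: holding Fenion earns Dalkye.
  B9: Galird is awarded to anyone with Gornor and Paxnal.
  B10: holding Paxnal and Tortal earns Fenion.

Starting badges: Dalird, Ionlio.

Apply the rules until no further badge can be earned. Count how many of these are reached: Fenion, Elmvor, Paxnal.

With Ionlio and Dalird, Tortal is earned (B3).
With Tortal, Paxnal is earned (B2).
With Paxnal and Tortal, Fenion is earned (B10).
With Fenion, Dalkye is earned (B8).
With Dalird and Dalkye, Elmvor is earned (B4).
Fenion: reached.
Elmvor: reached.
Paxnal: reached.
All 3 are reached.

3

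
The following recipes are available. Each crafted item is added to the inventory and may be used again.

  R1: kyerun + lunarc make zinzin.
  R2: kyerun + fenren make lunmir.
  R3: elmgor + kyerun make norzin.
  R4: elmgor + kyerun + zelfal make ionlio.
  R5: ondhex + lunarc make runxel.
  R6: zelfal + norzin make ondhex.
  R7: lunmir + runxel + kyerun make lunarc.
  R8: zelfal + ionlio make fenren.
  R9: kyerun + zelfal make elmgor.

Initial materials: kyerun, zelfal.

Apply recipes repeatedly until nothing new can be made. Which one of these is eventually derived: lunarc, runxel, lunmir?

lunmir

Using R9, kyerun and zelfal make elmgor.
elmgor + kyerun + zelfal → ionlio (R4).
zelfal + ionlio → fenren (R8).
Using R2, kyerun and fenren make lunmir.
lunarc would need lunmir, runxel, and kyerun (R7), but runxel is never obtained. runxel would need ondhex and lunarc (R5), but lunarc is never obtained.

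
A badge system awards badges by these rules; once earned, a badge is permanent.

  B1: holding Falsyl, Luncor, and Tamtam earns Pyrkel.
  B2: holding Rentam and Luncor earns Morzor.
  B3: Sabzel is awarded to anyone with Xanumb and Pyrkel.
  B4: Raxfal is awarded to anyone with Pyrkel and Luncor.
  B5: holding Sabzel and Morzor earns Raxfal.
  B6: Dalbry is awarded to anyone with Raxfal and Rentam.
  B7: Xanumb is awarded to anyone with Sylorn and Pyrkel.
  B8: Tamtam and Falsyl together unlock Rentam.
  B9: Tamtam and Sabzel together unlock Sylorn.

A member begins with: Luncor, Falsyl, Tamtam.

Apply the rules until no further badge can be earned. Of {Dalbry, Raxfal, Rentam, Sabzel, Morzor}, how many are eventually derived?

With Falsyl, Luncor, and Tamtam, Pyrkel is earned (B1).
With Tamtam and Falsyl, Rentam is earned (B8).
With Rentam and Luncor, Morzor is earned (B2).
With Pyrkel and Luncor, Raxfal is earned (B4).
With Raxfal and Rentam, Dalbry is earned (B6).
Dalbry: reached.
Raxfal: reached.
Rentam: reached.
Sabzel would need Xanumb and Pyrkel (B3), but Xanumb is never earned.
Morzor: reached.
Reached: Dalbry, Raxfal, Rentam, and Morzor — 4 of the 5.

4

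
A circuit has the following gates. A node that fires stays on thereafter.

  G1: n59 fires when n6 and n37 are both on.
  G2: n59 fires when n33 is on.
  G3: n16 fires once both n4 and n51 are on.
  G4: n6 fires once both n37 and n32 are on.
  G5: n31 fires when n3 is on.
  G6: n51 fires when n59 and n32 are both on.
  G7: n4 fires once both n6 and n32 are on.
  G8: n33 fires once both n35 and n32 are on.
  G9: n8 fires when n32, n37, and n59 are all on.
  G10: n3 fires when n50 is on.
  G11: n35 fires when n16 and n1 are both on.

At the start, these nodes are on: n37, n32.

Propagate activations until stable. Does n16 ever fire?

Yes

G4: n37 and n32 on → n6 on.
n6 and n32 are on, so n4 fires (G7).
n6 and n37 are on, so n59 fires (G1).
n59 and n32 are on, so n51 fires (G6).
G3: n4 and n51 on → n16 on.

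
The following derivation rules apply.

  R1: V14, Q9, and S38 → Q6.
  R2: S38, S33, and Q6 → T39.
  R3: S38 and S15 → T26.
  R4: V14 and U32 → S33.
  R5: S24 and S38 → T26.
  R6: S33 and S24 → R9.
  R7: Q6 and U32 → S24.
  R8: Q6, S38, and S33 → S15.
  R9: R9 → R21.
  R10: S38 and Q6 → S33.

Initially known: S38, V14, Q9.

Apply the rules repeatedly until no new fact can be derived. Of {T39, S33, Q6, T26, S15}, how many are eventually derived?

5

From V14, Q9, and S38, R1 gives Q6.
S38 and Q6 hold, so S33 follows (R10).
From S38, S33, and Q6, R2 gives T39.
From Q6, S38, and S33, R8 gives S15.
From S38 and S15, R3 gives T26.
T39: reached.
S33: reached.
Q6: reached.
T26: reached.
S15: reached.
All 5 are reached.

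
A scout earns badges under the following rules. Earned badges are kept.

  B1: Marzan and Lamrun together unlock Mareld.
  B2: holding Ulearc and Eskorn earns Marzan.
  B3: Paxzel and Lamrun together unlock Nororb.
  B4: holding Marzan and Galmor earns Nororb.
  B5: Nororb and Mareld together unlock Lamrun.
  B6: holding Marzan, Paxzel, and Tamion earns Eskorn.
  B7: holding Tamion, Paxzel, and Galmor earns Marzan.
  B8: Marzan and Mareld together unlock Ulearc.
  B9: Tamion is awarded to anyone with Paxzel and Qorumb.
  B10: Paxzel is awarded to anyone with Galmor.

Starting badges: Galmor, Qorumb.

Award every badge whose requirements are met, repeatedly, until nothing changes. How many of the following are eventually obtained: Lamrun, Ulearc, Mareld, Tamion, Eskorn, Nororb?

With Galmor, Paxzel is earned (B10).
With Paxzel and Qorumb, Tamion is earned (B9).
With Tamion, Paxzel, and Galmor, Marzan is earned (B7).
With Marzan, Paxzel, and Tamion, Eskorn is earned (B6).
With Marzan and Galmor, Nororb is earned (B4).
Lamrun would need Nororb and Mareld (B5), but Mareld is never earned.
Ulearc would need Marzan and Mareld (B8), but Mareld is never earned.
Mareld would need Marzan and Lamrun (B1), but Lamrun is never earned.
Tamion: reached.
Eskorn: reached.
Nororb: reached.
Reached: Tamion, Eskorn, and Nororb — 3 of the 6.

3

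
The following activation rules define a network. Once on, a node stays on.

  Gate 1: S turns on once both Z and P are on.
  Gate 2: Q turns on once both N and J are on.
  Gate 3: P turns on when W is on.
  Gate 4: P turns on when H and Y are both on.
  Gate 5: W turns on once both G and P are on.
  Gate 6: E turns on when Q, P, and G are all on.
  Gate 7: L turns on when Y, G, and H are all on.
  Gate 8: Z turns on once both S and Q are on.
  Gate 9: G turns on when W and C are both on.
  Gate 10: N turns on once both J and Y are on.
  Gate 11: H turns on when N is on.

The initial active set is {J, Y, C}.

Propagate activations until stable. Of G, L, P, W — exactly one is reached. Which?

J and Y are on, so N turns on (Gate 10).
Gate 11: N on → H on.
H and Y are on, so P turns on (Gate 4).
G would need W and C (Gate 9), but W never turns on. L would need Y, G, and H (Gate 7), but G never turns on. W would need G and P (Gate 5), but G never turns on.

P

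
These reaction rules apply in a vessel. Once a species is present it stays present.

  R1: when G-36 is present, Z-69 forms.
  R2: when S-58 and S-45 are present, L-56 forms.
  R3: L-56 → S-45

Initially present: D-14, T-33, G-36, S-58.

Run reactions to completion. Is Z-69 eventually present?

G-36 present → Z-69 forms (R1).

Yes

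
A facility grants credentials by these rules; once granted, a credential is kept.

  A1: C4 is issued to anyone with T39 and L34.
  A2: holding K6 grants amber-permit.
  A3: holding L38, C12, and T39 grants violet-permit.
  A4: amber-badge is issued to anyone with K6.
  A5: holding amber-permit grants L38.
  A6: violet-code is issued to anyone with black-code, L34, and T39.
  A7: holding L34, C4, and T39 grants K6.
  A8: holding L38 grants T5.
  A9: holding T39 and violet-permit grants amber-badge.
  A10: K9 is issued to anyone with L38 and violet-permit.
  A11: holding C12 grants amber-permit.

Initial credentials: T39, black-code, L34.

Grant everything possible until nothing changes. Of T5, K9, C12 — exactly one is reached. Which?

T5

Holding T39 and L34 grants C4 (A1).
Holding L34, C4, and T39 grants K6 (A7).
Holding K6 grants amber-permit (A2).
Holding amber-permit grants L38 (A5).
Holding L38 grants T5 (A8).
No rule produces C12, and it is not given. K9 would need L38 and violet-permit (A10), but violet-permit is never granted.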